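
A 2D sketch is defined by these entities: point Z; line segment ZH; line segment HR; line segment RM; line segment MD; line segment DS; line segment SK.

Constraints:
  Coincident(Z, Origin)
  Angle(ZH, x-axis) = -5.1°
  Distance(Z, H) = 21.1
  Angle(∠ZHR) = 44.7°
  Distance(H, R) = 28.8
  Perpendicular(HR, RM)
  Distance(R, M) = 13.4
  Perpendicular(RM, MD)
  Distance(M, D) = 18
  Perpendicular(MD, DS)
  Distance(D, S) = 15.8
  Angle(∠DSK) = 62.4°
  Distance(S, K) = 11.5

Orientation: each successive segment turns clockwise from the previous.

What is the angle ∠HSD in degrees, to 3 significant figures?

77.5°

Z is at the origin; ZH runs at -5.1° with length 21.1, so H = (21.0, -1.88). ∠ZHR = 44.7° gives HR at -140° from the x-axis; with |HR| = 28.8, R = (-1.17, -20.2). HR is perpendicular to RM, so RM runs at 130°; with |RM| = 13.4, M = (-9.72, -9.91). The perpendicularity gives MD at right angles to RM, so MD runs at 39.6°; with |MD| = 18.0, D = (4.15, 1.57). MD is perpendicular to DS, so DS runs at -50.4°; with |DS| = 15.8, S = (14.2, -10.6). Then cos ∠HSD = SH·SD / (|SH||SD|), giving 77.5°.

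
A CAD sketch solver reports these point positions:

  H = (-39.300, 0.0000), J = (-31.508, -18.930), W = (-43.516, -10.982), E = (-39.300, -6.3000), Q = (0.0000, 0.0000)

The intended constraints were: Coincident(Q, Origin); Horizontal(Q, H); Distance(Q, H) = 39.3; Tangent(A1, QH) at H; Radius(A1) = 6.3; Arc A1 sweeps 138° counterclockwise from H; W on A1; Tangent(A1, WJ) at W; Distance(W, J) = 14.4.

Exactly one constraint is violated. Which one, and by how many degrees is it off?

Tangent(A1, WJ) at W — off by 8.50°.

Q = (0.00, 0.00) ✓; Q.y = 0.00, H.y = 0.00 ✓; |QH| = 39.30 ✓; ∠(EH, HQ) = 90.00° ✓; |EH| = 6.300 ✓; bearing(E→W) − bearing(E→H) = 138.0° ✓; |EW| = 6.300 ✓; ∠(EW, WJ) = 81.50° ✗; |WJ| = 14.40 ✓.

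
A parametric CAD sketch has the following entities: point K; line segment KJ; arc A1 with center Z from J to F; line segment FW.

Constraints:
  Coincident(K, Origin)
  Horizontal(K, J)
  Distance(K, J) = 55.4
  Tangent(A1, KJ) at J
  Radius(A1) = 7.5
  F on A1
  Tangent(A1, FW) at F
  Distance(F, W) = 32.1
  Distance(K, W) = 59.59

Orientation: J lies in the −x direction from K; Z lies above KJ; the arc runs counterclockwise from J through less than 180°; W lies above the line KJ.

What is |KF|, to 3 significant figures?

48.4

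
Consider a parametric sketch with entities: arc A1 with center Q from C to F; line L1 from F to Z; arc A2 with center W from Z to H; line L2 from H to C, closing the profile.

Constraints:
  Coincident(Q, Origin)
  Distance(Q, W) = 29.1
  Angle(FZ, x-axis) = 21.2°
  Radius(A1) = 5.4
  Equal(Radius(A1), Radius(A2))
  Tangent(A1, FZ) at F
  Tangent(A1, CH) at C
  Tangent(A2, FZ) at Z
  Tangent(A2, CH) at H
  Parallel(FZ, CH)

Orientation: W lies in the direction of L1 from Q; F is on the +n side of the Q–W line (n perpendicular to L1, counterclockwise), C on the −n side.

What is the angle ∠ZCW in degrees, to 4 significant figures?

9.849°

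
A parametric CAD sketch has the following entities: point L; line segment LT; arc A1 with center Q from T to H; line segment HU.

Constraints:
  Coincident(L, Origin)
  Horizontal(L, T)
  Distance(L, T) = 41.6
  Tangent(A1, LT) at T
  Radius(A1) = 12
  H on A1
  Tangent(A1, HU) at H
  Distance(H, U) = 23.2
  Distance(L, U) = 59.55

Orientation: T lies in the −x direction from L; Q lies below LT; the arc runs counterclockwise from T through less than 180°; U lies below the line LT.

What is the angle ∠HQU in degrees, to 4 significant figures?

62.65°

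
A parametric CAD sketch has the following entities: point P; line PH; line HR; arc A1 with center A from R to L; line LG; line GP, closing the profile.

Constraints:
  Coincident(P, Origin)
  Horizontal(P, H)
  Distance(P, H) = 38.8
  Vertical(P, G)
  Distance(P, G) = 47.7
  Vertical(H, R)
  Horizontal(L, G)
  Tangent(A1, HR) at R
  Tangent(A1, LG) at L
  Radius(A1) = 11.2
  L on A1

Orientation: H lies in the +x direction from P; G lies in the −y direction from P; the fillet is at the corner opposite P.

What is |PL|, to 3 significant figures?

55.1

The virtual corner opposite P is at (38.8, -47.7). The tangent condition forces AR to be normal to HR and tangency of A1 to LG means the radius AL is perpendicular to LG, with radius 11.2, so the center A sits 11.2 in from both sides at A = (27.6, -36.5). That places the tangent points at R = (38.8, -36.5) on HR and L = (27.6, -47.7) on LG. Then |PL| = |L − P| = 55.1.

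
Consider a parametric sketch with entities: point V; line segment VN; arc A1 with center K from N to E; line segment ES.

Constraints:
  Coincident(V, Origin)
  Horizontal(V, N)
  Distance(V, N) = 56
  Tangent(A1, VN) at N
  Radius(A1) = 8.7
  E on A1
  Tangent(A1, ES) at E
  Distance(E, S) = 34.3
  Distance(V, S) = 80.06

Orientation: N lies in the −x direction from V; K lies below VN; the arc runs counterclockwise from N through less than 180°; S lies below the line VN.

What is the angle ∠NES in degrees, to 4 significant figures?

138.0°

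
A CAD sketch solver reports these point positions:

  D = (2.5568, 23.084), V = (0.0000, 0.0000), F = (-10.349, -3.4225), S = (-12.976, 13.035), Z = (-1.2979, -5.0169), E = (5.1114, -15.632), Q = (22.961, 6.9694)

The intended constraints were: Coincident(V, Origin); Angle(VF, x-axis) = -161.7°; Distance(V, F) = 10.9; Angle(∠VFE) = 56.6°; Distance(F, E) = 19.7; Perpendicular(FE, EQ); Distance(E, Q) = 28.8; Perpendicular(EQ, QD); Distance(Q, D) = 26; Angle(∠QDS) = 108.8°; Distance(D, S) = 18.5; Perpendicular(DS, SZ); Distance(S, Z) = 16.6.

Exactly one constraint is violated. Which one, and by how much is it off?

Distance(S, Z) = 16.6 — off by 4.90.

V = (0.00, 0.00) ✓; VF at -161.7° ✓; |VF| = 10.90 ✓; ∠VFE = 56.60° ✓; |FE| = 19.70 ✓; ∠(FE, EQ) = 90.00° ✓; |EQ| = 28.80 ✓; ∠(EQ, QD) = 90.00° ✓; |QD| = 26.00 ✓; ∠QDS = 108.8° ✓; |DS| = 18.50 ✓; ∠(DS, SZ) = 90.00° ✓; |SZ| = 21.50 ✗.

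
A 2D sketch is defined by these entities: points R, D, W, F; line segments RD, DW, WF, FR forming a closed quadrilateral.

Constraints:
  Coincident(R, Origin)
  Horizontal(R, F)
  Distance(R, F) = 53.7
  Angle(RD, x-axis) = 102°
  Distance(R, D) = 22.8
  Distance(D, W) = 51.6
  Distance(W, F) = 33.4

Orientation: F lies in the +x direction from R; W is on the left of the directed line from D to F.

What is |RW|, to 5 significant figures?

56.179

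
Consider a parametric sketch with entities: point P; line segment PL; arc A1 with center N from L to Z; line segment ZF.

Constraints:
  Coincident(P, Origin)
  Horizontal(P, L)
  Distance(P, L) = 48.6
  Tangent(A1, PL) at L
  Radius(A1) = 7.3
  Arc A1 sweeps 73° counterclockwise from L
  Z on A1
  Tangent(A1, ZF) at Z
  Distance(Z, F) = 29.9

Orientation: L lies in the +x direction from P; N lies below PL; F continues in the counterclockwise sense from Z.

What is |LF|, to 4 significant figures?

37.24

P is at the origin; P and L share the same y with |PL| = 48.6 and L on the +x side, so L = (48.60, 0.000). A1 meets PL tangentially, so NL is at right angles to PL, so N = L + (0, -7.3) = (48.60, -7.300). On A1, L sits at bearing 90° from N; a 73° counterclockwise sweep puts Z at bearing 163°, so Z = N + 7.3·(cos 163°, sin 163°) = (41.62, -5.166). A1 meets ZF tangentially, so NZ is at right angles to ZF, so ZF runs along (−sin 163°, cos 163°); with |ZF| = 29.9, F = (32.88, -33.76). Then |LF| = |F − L| = 37.24.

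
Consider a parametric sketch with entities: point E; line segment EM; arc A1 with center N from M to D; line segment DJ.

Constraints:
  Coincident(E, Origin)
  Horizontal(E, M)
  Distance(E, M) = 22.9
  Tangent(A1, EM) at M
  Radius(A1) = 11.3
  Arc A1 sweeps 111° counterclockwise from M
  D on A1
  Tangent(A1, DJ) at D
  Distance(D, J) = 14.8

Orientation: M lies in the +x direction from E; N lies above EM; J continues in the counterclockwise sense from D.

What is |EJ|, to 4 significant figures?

40.53

E is at the origin; EM is horizontal with |EM| = 22.9 and M on the +x side, so M = (22.90, 0.000). Since A1 is tangent to EM there, NM ⟂ EM, so N = M + (0, 11.3) = (22.90, 11.30). On A1, M sits at bearing -90° from N; a 111° counterclockwise sweep puts D at bearing 21°, so D = N + 11.3·(cos 21°, sin 21°) = (33.45, 15.35). The tangent condition forces ND to be normal to DJ, so DJ runs along (−sin 21°, cos 21°); with |DJ| = 14.8, J = (28.15, 29.17). Then |EJ| = |J − E| = 40.53.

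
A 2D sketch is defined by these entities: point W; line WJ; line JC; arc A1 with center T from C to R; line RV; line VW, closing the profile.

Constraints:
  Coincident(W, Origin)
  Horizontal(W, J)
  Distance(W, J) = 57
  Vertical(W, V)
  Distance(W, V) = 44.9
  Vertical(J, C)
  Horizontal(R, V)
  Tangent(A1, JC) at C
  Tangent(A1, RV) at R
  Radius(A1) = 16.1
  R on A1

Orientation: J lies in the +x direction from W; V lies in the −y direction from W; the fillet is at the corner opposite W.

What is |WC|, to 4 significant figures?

63.86

The virtual corner opposite W is at (57.00, -44.90). A1 meets JC tangentially, so TC is at right angles to JC and since A1 is tangent to RV there, TR ⟂ RV, with radius 16.1, so the center T sits 16.1 in from both sides at T = (40.90, -28.80). That places the tangent points at C = (57.00, -28.80) on JC and R = (40.90, -44.90) on RV. Then |WC| = |C − W| = 63.86.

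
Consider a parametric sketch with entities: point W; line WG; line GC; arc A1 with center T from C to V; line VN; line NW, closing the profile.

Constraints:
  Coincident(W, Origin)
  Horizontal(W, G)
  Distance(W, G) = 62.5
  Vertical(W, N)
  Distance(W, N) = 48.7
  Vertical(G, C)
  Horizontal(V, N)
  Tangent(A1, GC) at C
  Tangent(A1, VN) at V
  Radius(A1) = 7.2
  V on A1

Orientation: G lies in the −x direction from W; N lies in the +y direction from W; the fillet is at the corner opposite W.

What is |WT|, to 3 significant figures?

69.1

W and N share the same x with |WN| = 48.7 and N on the +y side, so N = (0.00, 48.7). The virtual corner opposite W is at (-62.5, 48.7). The tangent condition forces TC to be normal to GC and the tangent condition forces TV to be normal to VN, with radius 7.2, so the center T sits 7.2 in from both sides at T = (-55.3, 41.5). Then |WT| = |T − W| = 69.1.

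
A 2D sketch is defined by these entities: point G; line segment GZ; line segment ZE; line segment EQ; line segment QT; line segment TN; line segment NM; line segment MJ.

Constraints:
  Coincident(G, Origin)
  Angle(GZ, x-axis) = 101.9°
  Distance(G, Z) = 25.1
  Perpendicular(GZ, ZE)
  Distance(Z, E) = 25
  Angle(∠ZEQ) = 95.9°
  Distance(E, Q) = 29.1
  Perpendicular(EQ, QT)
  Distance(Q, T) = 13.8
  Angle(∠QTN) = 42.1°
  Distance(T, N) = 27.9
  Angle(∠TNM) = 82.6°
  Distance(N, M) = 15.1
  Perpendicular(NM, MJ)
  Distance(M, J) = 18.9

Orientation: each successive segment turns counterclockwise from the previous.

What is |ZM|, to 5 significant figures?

47.680

G is at the origin; GZ runs at 101.9° with length 25.1, so Z = (-5.1757, 24.561). The perpendicularity gives ZE at right angles to GZ, so ZE runs at -168.10°; with |ZE| = 25.0, E = (-29.638, 19.405). ∠ZEQ = 95.9° gives EQ at -84.000° from the x-axis; with |EQ| = 29.1, Q = (-26.597, -9.5351). The perpendicularity gives QT at right angles to EQ, so QT runs at 6.0000°; with |QT| = 13.8, T = (-12.872, -8.0926). ∠QTN = 42.1° gives TN at 143.90° from the x-axis; with |TN| = 27.9, N = (-35.415, 8.3460). ∠TNM = 82.6° gives NM at -118.70° from the x-axis; with |NM| = 15.1, M = (-42.667, -4.8990). Then |ZM| = |M − Z| = 47.680.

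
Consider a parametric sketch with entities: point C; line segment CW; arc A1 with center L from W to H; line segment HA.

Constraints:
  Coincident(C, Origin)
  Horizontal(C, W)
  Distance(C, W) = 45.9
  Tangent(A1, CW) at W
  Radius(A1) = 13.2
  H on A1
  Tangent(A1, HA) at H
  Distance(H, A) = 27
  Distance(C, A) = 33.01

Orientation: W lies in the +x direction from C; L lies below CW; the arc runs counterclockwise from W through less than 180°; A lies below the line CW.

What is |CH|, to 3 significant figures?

35.7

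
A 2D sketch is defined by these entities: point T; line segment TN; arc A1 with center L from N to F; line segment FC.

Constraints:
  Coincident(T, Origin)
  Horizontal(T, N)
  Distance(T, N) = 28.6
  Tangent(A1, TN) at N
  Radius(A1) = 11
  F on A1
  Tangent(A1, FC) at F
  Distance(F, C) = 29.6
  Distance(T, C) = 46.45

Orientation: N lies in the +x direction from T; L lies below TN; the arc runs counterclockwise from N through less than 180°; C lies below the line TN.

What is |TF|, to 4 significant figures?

21.43

Checks: T = (0.00, 0.00) ✓; |LF| = 11.00 ✓; ∠(LF, FC) = 90.00° ✓; |FC| = 29.60 ✓; |TC| = 46.45 ✓.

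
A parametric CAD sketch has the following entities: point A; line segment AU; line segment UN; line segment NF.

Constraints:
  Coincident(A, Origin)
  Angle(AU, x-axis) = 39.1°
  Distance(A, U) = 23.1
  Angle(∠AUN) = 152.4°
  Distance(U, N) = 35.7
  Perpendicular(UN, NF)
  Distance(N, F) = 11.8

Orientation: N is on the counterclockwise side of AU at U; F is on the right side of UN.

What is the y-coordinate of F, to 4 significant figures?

42.69

A is at the origin; AU runs at 39.1° with length 23.1, so U = 23.1·(cos 39.1°, sin 39.1°) = (17.93, 14.57). ∠AUN = 152.4°, so UN runs at 39.1° + (180° − 152.4°) = 66.70° from the x-axis; with |UN| = 35.7, N = U + 35.7·(cos 66.70°, sin 66.70°) = (32.05, 47.36). UN is perpendicular to NF; with |NF| = 11.8 on the right of UN, F = N + 11.8·(0.9184, -0.3955) = (42.89, 42.69). So F.y = 42.69.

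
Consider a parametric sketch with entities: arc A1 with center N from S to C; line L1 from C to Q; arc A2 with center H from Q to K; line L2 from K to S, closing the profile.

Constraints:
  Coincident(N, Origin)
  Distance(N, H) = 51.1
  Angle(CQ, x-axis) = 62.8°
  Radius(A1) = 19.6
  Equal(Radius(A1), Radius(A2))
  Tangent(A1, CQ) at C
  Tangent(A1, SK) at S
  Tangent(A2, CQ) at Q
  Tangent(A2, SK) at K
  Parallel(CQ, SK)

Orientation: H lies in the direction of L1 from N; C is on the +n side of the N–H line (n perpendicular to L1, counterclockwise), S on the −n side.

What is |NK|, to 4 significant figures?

54.73

The slot axis is L1's direction at 62.8°, so u = (cos 62.8°, sin 62.8°) = (0.4571, 0.8894) and n = (−sin 62.8°, cos 62.8°) = (-0.8894, 0.4571). N is at the origin and H lies 51.1 along u from N, so H = 51.1·u = (23.36, 45.45). Tangency of A1 to both parallel lines with radius 19.6 puts C and S at N ± 19.6·n: C = (-17.43, 8.959), S = (17.43, -8.959). Equal radii place Q and K the same way about H: Q = H + 19.6·n = (5.925, 54.41), K = H − 19.6·n = (40.79, 36.49). Then |NK| = |K − N| = 54.73.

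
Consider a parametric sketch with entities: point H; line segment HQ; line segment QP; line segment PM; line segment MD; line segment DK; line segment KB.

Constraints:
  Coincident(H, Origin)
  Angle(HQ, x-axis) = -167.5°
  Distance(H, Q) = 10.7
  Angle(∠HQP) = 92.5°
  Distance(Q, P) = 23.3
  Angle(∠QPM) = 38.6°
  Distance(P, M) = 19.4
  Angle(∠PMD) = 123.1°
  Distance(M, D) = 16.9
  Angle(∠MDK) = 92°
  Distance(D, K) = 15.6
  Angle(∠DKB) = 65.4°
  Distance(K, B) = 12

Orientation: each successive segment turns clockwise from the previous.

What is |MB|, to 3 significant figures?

12.7

H is at the origin; HQ runs at -167.5° with length 10.7, so Q = (-10.4, -2.32). ∠HQP = 92.5° gives QP at 105° from the x-axis; with |QP| = 23.3, P = (-16.5, 20.2). ∠QPM = 38.6° gives PM at -36.4° from the x-axis; with |PM| = 19.4, M = (-0.862, 8.68). ∠PMD = 123.1° gives MD at -93.3° from the x-axis; with |MD| = 16.9, D = (-1.83, -8.19). ∠MDK = 92.0° gives DK at 179° from the x-axis; with |DK| = 15.6, K = (-17.4, -7.84). ∠DKB = 65.4° gives KB at 64.1° from the x-axis; with |KB| = 12.0, B = (-12.2, 2.95). Then |MB| = |B − M| = 12.7.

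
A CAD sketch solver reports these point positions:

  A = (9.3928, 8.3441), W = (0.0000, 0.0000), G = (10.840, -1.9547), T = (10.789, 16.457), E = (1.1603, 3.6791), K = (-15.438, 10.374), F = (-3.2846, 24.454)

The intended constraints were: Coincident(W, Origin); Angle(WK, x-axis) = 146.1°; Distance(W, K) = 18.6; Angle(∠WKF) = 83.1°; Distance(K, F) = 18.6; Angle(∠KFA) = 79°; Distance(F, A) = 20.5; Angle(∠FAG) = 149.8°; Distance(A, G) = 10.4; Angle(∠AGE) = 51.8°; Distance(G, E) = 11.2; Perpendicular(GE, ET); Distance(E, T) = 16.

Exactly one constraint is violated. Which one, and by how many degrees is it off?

Perpendicular(GE, ET) — off by 6.80°.

W = (0.00, 0.00) ✓; WK at 146.1° ✓; |WK| = 18.60 ✓; ∠WKF = 83.10° ✓; |KF| = 18.60 ✓; ∠KFA = 79.00° ✓; |FA| = 20.50 ✓; ∠FAG = 149.8° ✓; |AG| = 10.40 ✓; ∠AGE = 51.80° ✓; |GE| = 11.20 ✓; ∠(GE, ET) = 96.80° ✗; |ET| = 16.00 ✓.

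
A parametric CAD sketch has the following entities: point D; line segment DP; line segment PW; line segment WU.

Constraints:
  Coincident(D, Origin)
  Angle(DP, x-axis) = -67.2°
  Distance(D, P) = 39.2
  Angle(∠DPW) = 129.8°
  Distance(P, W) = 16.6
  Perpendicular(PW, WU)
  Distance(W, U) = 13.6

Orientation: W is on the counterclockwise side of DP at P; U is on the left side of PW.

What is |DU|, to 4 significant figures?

44.84

D is at the origin; DP runs at -67.2° with length 39.2, so P = 39.2·(cos -67.2°, sin -67.2°) = (15.19, -36.14). ∠DPW = 129.8°, so PW runs at -67.2° + (180° − 129.8°) = -17.00° from the x-axis; with |PW| = 16.6, W = P + 16.6·(cos -17.00°, sin -17.00°) = (31.07, -40.99). PW is perpendicular to WU; with |WU| = 13.6 on the left of PW, U = W + 13.6·(0.2924, 0.9563) = (35.04, -27.98). Then |DU| = |U − D| = 44.84.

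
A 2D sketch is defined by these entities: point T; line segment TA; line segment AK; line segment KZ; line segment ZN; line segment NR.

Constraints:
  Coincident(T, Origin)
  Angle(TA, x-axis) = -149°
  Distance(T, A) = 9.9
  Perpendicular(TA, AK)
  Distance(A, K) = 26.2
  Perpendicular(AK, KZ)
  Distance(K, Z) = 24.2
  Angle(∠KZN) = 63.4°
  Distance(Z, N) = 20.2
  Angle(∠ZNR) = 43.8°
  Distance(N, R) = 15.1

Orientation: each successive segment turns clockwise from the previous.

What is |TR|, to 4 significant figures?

22.58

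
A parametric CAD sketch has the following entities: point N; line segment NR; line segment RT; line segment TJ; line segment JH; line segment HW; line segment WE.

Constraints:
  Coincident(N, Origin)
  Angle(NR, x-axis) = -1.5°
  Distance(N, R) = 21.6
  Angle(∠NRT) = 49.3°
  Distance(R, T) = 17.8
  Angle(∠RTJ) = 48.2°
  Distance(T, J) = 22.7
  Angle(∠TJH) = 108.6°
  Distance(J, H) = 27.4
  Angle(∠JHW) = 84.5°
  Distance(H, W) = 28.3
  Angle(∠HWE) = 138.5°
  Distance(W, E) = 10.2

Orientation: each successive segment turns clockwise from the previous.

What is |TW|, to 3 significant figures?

32.6

N is at the origin; NR runs at -1.5° with length 21.6, so R = (21.6, -0.565). ∠NRT = 49.3° gives RT at -132° from the x-axis; with |RT| = 17.8, T = (9.64, -13.8). ∠RTJ = 48.2° gives TJ at 96.0° from the x-axis; with |TJ| = 22.7, J = (7.26, 8.82). ∠TJH = 108.6° gives JH at 24.6° from the x-axis; with |JH| = 27.4, H = (32.2, 20.2). ∠JHW = 84.5° gives HW at -70.9° from the x-axis; with |HW| = 28.3, W = (41.4, -6.51). Then |TW| = |W − T| = 32.6.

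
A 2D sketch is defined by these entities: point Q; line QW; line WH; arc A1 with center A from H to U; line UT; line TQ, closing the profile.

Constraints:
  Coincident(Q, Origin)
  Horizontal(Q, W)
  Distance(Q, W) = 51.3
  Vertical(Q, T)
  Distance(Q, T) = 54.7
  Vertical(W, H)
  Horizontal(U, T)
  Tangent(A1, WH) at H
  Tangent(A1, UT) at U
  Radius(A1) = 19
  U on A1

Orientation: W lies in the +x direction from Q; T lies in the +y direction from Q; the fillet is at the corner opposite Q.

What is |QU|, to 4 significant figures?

63.52

Q is at the origin; QW is horizontal with |QW| = 51.3 and W on the +x side, so W = (51.30, 0.000). QT is vertical with |QT| = 54.7 and T on the +y side, so T = (0.000, 54.70). The virtual corner opposite Q is at (51.30, 54.70). Tangency of A1 to WH means the radius AH is perpendicular to WH and the tangent condition forces AU to be normal to UT, with radius 19.0, so the center A sits 19.0 in from both sides at A = (32.30, 35.70). That places the tangent points at H = (51.30, 35.70) on WH and U = (32.30, 54.70) on UT. Then |QU| = |U − Q| = 63.52.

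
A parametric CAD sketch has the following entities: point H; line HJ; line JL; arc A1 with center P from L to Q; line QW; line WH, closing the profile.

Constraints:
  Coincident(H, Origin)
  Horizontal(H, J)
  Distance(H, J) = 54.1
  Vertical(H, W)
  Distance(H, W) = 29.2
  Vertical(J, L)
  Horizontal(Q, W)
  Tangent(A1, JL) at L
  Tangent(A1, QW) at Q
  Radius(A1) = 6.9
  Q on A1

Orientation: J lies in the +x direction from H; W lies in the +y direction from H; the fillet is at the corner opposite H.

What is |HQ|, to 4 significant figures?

55.50

The virtual corner opposite H is at (54.10, 29.20). The tangent condition forces PL to be normal to JL and the tangent condition forces PQ to be normal to QW, with radius 6.9, so the center P sits 6.9 in from both sides at P = (47.20, 22.30). That places the tangent points at L = (54.10, 22.30) on JL and Q = (47.20, 29.20) on QW. Then |HQ| = |Q − H| = 55.50.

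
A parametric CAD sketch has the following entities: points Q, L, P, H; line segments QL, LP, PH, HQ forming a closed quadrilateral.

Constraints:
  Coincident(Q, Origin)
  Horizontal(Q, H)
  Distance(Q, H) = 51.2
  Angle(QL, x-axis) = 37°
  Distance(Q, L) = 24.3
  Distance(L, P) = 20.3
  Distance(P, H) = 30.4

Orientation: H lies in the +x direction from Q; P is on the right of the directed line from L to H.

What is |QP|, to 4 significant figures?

22.04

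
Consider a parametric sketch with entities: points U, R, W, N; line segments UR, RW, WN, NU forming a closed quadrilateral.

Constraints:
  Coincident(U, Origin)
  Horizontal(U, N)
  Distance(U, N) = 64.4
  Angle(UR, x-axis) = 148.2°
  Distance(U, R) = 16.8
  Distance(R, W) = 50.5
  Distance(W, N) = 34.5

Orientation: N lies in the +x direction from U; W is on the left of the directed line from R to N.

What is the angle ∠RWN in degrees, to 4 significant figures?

136.5°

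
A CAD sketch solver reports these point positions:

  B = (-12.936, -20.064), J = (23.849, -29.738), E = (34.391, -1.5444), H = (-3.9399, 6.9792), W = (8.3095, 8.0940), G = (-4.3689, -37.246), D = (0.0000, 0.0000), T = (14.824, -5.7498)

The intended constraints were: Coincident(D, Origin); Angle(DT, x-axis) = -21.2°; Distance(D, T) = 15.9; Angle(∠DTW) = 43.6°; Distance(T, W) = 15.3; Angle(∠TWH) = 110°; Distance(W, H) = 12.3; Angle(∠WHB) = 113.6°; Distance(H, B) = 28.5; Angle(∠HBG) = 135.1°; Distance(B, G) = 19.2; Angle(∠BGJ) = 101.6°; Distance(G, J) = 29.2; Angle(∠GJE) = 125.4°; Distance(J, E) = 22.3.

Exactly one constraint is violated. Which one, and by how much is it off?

Distance(J, E) = 22.3 — off by 7.80.

D = (0.00, 0.00) ✓; DT at -21.20° ✓; |DT| = 15.90 ✓; ∠DTW = 43.60° ✓; |TW| = 15.30 ✓; ∠TWH = 110.0° ✓; |WH| = 12.30 ✓; ∠WHB = 113.6° ✓; |HB| = 28.50 ✓; ∠HBG = 135.1° ✓; |BG| = 19.20 ✓; ∠BGJ = 101.6° ✓; |GJ| = 29.20 ✓; ∠GJE = 125.4° ✓; |JE| = 30.10 ✗.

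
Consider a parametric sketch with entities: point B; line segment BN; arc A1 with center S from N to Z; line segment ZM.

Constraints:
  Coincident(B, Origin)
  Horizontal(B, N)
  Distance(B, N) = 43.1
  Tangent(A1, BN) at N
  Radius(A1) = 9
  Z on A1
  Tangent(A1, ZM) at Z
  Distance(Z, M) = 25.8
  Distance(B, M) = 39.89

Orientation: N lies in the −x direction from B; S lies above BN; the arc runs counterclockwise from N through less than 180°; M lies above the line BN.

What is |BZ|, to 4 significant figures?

35.13

B is at the origin; BN is horizontal with |BN| = 43.1 and N on the −x side, so N = (-43.10, 0.000). A1 meets BN tangentially, so SN is at right angles to BN, so S = N + (0, 9) = (-43.10, 9.000). Since SZ ⟂ ZM (tangency), |SM| = √(9.0² + 25.8²) = 27.32 regardless of where Z sits on A1. So M lies on both circle(B, 39.89) and circle(S, 27.32); the above-BN intersection is M = (-25.96, 30.28). Z is the foot of the tangent from M: Z = (-34.62, 5.980).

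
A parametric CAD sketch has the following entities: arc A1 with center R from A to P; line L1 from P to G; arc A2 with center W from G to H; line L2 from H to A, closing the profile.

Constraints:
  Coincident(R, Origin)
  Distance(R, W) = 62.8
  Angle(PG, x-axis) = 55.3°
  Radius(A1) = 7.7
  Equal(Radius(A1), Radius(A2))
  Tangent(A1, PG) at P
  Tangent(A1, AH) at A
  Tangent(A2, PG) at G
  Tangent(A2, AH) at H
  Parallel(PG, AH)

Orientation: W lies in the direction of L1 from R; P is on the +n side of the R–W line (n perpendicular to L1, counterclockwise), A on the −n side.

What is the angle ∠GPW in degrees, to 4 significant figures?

6.990°

Tangency of A1 to both parallel lines with radius 7.7 puts P and A at R ± 7.7·n: P = (-6.331, 4.383), A = (6.331, -4.383). Equal radii place G and H the same way about W: G = W + 7.7·n = (29.42, 56.01), H = W − 7.7·n = (42.08, 47.25). Then cos ∠GPW = PG·PW / (|PG||PW|), giving 6.990°.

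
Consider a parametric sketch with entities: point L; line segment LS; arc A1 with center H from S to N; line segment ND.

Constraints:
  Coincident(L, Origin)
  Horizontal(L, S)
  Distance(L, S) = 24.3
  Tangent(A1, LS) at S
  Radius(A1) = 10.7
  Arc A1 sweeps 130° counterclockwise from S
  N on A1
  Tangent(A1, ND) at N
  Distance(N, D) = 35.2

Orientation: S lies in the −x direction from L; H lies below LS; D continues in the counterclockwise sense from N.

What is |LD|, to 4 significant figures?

45.62

On A1, S sits at bearing 90° from H; a 130° counterclockwise sweep puts N at bearing 220°, so N = H + 10.7·(cos 220°, sin 220°) = (-32.50, -17.58). The tangent condition forces HN to be normal to ND, so ND runs along (−sin 220°, cos 220°); with |ND| = 35.2, D = (-9.871, -44.54). Then |LD| = |D − L| = 45.62.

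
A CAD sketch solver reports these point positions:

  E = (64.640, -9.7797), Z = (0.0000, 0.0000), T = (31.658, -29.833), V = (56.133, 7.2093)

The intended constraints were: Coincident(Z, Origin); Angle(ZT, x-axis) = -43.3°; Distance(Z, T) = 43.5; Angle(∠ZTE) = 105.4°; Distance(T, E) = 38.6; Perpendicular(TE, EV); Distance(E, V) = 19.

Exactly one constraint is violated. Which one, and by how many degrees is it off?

Perpendicular(TE, EV) — off by 4.70°.

Z = (0.00, 0.00) ✓; ZT at -43.30° ✓; |ZT| = 43.50 ✓; ∠ZTE = 105.4° ✓; |TE| = 38.60 ✓; ∠(TE, EV) = 85.30° ✗; |EV| = 19.00 ✓.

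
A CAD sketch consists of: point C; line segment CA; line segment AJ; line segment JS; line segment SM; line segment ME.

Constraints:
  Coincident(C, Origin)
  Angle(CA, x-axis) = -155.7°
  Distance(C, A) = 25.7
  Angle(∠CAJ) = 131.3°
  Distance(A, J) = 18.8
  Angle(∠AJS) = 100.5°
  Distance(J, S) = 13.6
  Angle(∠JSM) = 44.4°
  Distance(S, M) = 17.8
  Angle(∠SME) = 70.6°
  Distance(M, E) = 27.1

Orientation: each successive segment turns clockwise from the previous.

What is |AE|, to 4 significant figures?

31.42

C is at the origin; CA runs at -155.7° with length 25.7, so A = (-23.42, -10.58). ∠CAJ = 131.3° gives AJ at 155.6° from the x-axis; with |AJ| = 18.8, J = (-40.54, -2.810). ∠AJS = 100.5° gives JS at 76.10° from the x-axis; with |JS| = 13.6, S = (-37.28, 10.39). ∠JSM = 44.4° gives SM at -59.50° from the x-axis; with |SM| = 17.8, M = (-28.24, -4.945). ∠SME = 70.6° gives ME at -168.9° from the x-axis; with |ME| = 27.1, E = (-54.84, -10.16). Then |AE| = |E − A| = 31.42.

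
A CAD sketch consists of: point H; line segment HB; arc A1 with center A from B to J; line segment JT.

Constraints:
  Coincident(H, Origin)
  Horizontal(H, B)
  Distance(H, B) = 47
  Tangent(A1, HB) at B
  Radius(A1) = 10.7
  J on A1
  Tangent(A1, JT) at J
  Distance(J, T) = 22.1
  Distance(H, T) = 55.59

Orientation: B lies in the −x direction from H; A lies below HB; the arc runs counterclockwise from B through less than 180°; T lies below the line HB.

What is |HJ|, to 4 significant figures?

58.27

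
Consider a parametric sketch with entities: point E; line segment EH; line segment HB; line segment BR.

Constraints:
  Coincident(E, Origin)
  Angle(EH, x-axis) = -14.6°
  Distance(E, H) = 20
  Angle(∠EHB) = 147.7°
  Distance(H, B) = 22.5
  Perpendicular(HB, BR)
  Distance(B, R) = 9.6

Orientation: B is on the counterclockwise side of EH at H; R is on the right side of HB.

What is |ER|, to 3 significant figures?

44.3

E is at the origin; EH runs at -14.6° with length 20.0, so H = 20.0·(cos -14.6°, sin -14.6°) = (19.4, -5.04). ∠EHB = 147.7°, so HB runs at -14.6° + (180° − 147.7°) = 17.7° from the x-axis; with |HB| = 22.5, B = H + 22.5·(cos 17.7°, sin 17.7°) = (40.8, 1.80). HB ⟂ BR; with |BR| = 9.6 on the right of HB, R = B + 9.6·(0.304, -0.953) = (43.7, -7.35). Then |ER| = |R − E| = 44.3.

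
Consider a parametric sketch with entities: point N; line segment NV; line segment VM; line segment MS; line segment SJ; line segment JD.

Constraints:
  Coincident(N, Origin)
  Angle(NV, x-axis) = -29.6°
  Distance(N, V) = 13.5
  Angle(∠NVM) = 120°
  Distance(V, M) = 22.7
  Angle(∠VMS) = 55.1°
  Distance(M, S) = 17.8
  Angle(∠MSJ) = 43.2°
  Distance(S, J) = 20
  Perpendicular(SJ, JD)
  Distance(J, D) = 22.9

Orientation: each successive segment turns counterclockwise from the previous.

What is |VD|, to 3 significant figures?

33.4

∠MSJ = 43.2° gives SJ at -67.9° from the x-axis; with |SJ| = 20.0, J = (22.7, -6.27). SJ ⟂ JD, so JD runs at 22.1°; with |JD| = 22.9, D = (43.9, 2.34). Then |VD| = |D − V| = 33.4.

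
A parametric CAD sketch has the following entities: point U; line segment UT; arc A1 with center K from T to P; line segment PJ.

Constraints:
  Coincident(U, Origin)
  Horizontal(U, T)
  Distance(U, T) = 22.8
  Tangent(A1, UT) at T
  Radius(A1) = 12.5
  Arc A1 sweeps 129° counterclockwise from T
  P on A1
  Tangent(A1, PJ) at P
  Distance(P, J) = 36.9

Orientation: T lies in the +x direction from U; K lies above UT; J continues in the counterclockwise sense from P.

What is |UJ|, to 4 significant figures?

49.92

U is at the origin; UT is horizontal with |UT| = 22.8 and T on the +x side, so T = (22.80, 0.000). The tangent condition forces KT to be normal to UT, so K = T + (0, 12.5) = (22.80, 12.50). On A1, T sits at bearing -90° from K; a 129° counterclockwise sweep puts P at bearing 39°, so P = K + 12.5·(cos 39°, sin 39°) = (32.51, 20.37). A1 meets PJ tangentially, so KP is at right angles to PJ, so PJ runs along (−sin 39°, cos 39°); with |PJ| = 36.9, J = (9.292, 49.04). Then |UJ| = |J − U| = 49.92.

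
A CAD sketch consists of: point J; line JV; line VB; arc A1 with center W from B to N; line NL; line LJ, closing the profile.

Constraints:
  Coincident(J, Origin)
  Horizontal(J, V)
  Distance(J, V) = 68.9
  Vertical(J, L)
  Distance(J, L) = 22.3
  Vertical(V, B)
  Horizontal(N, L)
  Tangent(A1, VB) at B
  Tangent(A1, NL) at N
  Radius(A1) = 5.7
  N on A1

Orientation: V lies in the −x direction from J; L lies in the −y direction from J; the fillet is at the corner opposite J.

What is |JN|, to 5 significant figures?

67.019

J is at the origin; J and V share the same y with |JV| = 68.9 and V on the −x side, so V = (-68.900, 0.0000). JL is vertical with |JL| = 22.3 and L on the −y side, so L = (0.0000, -22.300). The virtual corner opposite J is at (-68.900, -22.300). Since A1 is tangent to VB there, WB ⟂ VB and the tangent condition forces WN to be normal to NL, with radius 5.7, so the center W sits 5.7 in from both sides at W = (-63.200, -16.600). That places the tangent points at B = (-68.900, -16.600) on VB and N = (-63.200, -22.300) on NL. Then |JN| = |N − J| = 67.019.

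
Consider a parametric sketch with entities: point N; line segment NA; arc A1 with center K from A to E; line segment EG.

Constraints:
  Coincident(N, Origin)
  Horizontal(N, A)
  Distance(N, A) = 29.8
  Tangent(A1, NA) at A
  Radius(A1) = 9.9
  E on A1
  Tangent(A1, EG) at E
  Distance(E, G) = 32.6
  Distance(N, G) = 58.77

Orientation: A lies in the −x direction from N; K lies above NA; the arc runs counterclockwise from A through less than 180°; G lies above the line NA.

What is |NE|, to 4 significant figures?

26.90

N is at the origin; N and A share the same y with |NA| = 29.8 and A on the −x side, so A = (-29.80, 0.000). A1 meets NA tangentially, so KA is at right angles to NA, so K = A + (0, 9.9) = (-29.80, 9.900). Since KE ⟂ EG (tangency), |KG| = √(9.9² + 32.6²) = 34.07 regardless of where E sits on A1. So G lies on both circle(N, 58.77) and circle(K, 34.07); the above-NA intersection is G = (-41.05, 42.06). E is the foot of the tangent from G: E = (-21.81, 15.74).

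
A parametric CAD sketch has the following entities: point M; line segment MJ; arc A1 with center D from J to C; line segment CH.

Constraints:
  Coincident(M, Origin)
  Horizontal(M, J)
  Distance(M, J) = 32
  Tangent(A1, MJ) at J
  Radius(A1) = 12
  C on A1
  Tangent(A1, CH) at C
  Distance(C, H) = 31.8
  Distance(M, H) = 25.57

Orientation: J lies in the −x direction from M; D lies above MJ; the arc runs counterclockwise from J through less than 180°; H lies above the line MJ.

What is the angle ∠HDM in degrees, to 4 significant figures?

44.06°

Checks: M = (0.00, 0.00) ✓; M.y = 0.00, J.y = 0.00 ✓; |DC| = 12.00 ✓; ∠(DC, CH) = 90.00° ✓; |CH| = 31.80 ✓; |MH| = 25.57 ✓.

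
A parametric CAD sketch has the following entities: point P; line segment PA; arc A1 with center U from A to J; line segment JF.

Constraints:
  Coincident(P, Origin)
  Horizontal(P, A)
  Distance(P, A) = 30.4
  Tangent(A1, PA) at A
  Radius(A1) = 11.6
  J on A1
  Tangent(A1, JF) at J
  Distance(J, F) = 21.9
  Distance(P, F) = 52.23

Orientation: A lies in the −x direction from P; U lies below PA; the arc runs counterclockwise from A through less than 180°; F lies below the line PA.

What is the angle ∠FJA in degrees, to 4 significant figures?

131.0°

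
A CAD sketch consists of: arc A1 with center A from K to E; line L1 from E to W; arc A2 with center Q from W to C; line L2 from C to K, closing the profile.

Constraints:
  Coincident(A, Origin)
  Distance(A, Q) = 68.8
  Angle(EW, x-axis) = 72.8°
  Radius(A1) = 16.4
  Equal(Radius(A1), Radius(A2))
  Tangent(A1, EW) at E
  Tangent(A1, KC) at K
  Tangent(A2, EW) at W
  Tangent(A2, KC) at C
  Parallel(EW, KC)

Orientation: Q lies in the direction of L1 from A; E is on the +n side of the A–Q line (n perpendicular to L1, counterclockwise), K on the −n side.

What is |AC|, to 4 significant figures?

70.73

The slot axis is L1's direction at 72.8°, so u = (cos 72.8°, sin 72.8°) = (0.2957, 0.9553) and n = (−sin 72.8°, cos 72.8°) = (-0.9553, 0.2957). A is at the origin and Q lies 68.8 along u from A, so Q = 68.8·u = (20.34, 65.72). Tangency of A1 to both parallel lines with radius 16.4 puts E and K at A ± 16.4·n: E = (-15.67, 4.850), K = (15.67, -4.850). Equal radii place W and C the same way about Q: W = Q + 16.4·n = (4.678, 70.57), C = Q − 16.4·n = (36.01, 60.87). Then |AC| = |C − A| = 70.73.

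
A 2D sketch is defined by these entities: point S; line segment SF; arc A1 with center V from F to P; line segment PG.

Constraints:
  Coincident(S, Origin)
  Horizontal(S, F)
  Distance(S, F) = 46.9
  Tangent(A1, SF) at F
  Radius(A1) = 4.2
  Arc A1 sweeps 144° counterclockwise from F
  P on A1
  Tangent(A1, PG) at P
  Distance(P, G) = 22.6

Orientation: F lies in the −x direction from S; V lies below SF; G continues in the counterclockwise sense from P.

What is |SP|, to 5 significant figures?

49.950

S is at the origin; SF is horizontal with |SF| = 46.9 and F on the −x side, so F = (-46.900, 0.0000). Since A1 is tangent to SF there, VF ⟂ SF, so V = F + (0, -4.2) = (-46.900, -4.2000). On A1, F sits at bearing 90° from V; a 144° counterclockwise sweep puts P at bearing 234°, so P = V + 4.2·(cos 234°, sin 234°) = (-49.369, -7.5979). Then |SP| = |P − S| = 49.950.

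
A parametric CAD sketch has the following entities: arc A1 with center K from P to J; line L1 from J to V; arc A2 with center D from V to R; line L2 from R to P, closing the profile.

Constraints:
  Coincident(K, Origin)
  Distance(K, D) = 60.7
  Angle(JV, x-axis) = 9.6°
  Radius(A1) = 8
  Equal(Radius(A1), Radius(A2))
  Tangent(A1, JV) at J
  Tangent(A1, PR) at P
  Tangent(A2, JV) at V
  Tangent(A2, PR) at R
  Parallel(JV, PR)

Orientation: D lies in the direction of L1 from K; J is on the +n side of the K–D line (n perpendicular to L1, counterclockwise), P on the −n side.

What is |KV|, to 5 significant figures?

61.225

The slot axis is L1's direction at 9.6°, so u = (cos 9.6°, sin 9.6°) = (0.98600, 0.16677) and n = (−sin 9.6°, cos 9.6°) = (-0.16677, 0.98600). K is at the origin and D lies 60.7 along u from K, so D = 60.7·u = (59.850, 10.123). Tangency of A1 to both parallel lines with radius 8.0 puts J and P at K ± 8.0·n: J = (-1.3341, 7.8880), P = (1.3341, -7.8880). Equal radii place V and R the same way about D: V = D + 8.0·n = (58.516, 18.011), R = D − 8.0·n = (61.184, 2.2349). Then |KV| = |V − K| = 61.225.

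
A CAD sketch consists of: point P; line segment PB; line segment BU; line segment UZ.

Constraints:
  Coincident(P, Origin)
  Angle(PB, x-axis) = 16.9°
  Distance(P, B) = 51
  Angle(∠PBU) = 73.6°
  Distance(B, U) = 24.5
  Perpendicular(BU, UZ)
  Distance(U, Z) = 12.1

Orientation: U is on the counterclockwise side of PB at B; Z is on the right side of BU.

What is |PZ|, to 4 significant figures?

61.86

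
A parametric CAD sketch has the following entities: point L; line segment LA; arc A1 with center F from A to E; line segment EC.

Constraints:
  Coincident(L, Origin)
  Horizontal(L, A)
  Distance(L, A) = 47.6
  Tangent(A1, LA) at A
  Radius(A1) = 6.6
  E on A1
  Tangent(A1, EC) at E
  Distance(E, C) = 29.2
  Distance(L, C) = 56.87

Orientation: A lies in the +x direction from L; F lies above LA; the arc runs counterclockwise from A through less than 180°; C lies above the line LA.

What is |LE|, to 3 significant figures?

54.5

L is at the origin; LA is horizontal with |LA| = 47.6 and A on the +x side, so A = (47.6, 0.00). Since A1 is tangent to LA there, FA ⟂ LA, so F = A + (0, 6.6) = (47.6, 6.60). Since FE ⟂ EC (tangency), |FC| = √(6.6² + 29.2²) = 29.9 regardless of where E sits on A1. So C lies on both circle(L, 56.87) and circle(F, 29.9); the above-LA intersection is C = (43.8, 36.3). E is the foot of the tangent from C: E = (53.8, 8.86).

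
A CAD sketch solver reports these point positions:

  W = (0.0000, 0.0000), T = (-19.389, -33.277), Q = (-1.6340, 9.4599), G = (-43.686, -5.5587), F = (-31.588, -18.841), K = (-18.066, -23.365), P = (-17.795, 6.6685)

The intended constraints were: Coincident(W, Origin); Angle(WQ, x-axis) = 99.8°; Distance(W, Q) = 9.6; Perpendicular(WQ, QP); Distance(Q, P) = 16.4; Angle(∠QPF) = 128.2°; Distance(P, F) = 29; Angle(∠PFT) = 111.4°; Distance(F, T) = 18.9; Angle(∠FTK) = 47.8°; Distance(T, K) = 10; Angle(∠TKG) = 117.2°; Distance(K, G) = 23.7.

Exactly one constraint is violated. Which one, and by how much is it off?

Distance(K, G) = 23.7 — off by 7.50.

W = (0.00, 0.00) ✓; WQ at 99.80° ✓; |WQ| = 9.600 ✓; ∠(WQ, QP) = 90.00° ✓; |QP| = 16.40 ✓; ∠QPF = 128.2° ✓; |PF| = 29.00 ✓; ∠PFT = 111.4° ✓; |FT| = 18.90 ✓; ∠FTK = 47.80° ✓; |TK| = 10.00 ✓; ∠TKG = 117.2° ✓; |KG| = 31.20 ✗.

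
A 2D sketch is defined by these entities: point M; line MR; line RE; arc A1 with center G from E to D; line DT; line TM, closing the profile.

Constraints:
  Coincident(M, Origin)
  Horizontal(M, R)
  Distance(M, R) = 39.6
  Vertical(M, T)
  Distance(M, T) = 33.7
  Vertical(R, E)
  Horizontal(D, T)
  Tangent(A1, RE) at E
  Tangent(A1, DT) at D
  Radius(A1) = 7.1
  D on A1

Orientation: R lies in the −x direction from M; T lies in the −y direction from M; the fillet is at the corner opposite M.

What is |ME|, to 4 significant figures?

47.70

The virtual corner opposite M is at (-39.60, -33.70). Since A1 is tangent to RE there, GE ⟂ RE and tangency of A1 to DT means the radius GD is perpendicular to DT, with radius 7.1, so the center G sits 7.1 in from both sides at G = (-32.50, -26.60). That places the tangent points at E = (-39.60, -26.60) on RE and D = (-32.50, -33.70) on DT. Then |ME| = |E − M| = 47.70.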